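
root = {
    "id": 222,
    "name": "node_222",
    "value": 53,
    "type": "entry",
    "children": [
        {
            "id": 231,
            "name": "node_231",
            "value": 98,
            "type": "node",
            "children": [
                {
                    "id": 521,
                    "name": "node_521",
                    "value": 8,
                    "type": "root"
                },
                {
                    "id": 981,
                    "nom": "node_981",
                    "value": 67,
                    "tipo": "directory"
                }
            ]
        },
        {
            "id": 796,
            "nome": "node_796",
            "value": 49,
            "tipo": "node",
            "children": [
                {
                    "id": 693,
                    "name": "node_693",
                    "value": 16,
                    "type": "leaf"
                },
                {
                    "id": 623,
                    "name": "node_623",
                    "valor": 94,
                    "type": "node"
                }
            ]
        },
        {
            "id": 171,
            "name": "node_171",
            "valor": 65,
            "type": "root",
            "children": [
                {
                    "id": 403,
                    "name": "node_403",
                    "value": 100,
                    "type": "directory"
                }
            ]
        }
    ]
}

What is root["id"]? 222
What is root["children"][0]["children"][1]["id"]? 981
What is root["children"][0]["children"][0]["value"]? 8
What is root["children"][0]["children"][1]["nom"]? "node_981"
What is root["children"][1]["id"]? 796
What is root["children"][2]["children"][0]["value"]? 100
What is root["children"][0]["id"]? 231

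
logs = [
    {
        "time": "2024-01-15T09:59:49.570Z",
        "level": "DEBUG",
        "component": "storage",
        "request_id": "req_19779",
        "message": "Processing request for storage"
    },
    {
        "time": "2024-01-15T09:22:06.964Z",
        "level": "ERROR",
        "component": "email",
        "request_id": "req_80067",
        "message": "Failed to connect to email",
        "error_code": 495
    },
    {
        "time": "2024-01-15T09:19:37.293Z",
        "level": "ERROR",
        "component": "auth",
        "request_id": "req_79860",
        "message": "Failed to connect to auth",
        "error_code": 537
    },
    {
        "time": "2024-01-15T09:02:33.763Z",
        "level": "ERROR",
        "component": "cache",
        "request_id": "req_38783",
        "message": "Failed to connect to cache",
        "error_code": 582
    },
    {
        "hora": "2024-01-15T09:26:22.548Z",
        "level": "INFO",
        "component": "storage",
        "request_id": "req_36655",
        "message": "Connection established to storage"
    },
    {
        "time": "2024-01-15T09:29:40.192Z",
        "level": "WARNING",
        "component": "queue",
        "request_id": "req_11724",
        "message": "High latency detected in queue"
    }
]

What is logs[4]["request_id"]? "req_36655"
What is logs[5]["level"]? "WARNING"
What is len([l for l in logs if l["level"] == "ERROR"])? 3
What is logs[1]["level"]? "ERROR"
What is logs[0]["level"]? "DEBUG"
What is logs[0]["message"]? "Processing request for storage"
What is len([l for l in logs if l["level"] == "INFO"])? 1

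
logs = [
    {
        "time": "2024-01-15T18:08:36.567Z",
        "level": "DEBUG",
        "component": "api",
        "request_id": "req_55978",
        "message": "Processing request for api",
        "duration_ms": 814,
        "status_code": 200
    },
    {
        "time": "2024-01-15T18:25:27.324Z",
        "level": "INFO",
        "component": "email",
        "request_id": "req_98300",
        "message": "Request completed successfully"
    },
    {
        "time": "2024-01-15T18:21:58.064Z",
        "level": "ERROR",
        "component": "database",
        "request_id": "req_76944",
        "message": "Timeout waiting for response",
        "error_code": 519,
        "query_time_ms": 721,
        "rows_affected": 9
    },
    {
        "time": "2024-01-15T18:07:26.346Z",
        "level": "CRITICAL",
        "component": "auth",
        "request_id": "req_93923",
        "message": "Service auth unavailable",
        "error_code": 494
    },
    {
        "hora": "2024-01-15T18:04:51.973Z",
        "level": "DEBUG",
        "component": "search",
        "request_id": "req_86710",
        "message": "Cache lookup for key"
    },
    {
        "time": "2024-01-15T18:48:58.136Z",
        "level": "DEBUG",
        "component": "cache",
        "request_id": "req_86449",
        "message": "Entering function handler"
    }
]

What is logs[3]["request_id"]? "req_93923"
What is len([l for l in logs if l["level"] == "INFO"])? 1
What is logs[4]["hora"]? "2024-01-15T18:04:51.973Z"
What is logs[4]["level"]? "DEBUG"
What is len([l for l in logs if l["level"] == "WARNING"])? 0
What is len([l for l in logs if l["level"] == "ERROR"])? 1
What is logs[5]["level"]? "DEBUG"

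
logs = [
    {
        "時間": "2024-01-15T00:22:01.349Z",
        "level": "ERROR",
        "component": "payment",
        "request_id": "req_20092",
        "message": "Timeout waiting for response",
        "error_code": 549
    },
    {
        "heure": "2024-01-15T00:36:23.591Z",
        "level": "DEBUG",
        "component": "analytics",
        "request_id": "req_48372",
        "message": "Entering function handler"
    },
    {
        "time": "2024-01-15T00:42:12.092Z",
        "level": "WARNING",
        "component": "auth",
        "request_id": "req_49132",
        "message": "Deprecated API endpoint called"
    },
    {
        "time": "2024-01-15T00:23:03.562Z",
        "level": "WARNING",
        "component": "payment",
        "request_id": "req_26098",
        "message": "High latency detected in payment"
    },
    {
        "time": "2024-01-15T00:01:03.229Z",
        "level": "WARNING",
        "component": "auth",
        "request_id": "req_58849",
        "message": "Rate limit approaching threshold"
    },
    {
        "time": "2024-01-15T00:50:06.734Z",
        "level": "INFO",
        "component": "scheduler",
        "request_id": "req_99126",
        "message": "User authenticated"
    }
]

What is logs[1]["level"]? "DEBUG"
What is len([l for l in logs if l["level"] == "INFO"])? 1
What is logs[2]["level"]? "WARNING"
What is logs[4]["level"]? "WARNING"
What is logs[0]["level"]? "ERROR"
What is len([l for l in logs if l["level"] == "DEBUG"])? 1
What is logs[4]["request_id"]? "req_58849"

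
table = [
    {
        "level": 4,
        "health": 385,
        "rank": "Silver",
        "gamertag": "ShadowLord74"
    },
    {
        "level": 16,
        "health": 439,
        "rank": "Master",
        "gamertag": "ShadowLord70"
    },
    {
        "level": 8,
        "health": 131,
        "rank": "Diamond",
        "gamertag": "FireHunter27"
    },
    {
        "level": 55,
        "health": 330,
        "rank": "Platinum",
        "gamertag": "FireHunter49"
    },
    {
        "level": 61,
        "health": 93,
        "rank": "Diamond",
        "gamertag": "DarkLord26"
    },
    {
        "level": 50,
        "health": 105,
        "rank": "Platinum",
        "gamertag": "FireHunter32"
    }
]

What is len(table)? 6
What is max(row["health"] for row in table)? 439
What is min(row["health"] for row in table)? 93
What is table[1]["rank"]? "Master"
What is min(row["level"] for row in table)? 4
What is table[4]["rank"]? "Diamond"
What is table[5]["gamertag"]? "FireHunter32"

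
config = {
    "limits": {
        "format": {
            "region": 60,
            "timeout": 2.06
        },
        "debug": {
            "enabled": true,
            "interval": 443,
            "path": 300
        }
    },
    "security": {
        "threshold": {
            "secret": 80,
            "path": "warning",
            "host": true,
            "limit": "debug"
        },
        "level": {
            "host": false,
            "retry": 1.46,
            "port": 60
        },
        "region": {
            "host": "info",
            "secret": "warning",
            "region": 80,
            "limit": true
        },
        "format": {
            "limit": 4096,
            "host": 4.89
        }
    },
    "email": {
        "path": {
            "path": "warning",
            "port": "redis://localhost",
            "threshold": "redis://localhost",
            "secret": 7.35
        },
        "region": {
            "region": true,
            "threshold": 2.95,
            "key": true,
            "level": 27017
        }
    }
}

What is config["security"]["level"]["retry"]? 1.46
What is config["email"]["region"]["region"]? True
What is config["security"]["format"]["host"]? 4.89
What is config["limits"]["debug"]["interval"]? 443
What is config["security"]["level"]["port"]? 60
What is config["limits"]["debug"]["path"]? 300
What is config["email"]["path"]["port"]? "redis://localhost"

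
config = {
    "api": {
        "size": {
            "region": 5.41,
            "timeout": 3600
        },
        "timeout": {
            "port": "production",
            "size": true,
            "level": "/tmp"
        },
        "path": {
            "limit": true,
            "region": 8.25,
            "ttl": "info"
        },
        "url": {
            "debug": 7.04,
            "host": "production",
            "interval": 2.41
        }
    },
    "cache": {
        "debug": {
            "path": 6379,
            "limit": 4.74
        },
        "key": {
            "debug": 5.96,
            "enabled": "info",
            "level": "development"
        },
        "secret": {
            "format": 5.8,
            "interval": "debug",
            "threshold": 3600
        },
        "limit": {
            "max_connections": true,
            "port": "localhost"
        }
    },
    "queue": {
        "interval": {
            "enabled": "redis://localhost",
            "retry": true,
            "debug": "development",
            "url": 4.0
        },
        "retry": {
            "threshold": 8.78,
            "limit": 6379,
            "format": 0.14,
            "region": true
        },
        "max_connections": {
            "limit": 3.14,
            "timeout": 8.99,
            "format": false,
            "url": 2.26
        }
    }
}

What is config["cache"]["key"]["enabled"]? "info"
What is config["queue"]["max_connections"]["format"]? False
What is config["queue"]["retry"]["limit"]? 6379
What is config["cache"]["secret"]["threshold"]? 3600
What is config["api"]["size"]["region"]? 5.41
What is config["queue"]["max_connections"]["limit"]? 3.14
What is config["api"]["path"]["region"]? 8.25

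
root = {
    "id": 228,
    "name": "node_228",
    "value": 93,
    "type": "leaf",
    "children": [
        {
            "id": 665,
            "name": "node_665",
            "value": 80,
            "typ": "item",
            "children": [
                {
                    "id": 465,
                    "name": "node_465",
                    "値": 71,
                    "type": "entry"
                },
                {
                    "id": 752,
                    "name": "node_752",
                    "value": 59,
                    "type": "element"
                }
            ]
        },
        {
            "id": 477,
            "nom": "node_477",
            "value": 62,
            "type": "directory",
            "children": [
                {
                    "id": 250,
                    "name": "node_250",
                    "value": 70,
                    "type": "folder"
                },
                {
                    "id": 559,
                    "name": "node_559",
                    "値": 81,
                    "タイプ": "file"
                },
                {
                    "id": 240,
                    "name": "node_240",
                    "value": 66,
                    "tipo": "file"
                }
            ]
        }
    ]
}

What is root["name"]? "node_228"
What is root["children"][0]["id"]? 665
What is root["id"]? 228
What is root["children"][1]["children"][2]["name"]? "node_240"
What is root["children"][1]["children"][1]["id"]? 559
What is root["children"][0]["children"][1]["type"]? "element"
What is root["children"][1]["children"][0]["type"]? "folder"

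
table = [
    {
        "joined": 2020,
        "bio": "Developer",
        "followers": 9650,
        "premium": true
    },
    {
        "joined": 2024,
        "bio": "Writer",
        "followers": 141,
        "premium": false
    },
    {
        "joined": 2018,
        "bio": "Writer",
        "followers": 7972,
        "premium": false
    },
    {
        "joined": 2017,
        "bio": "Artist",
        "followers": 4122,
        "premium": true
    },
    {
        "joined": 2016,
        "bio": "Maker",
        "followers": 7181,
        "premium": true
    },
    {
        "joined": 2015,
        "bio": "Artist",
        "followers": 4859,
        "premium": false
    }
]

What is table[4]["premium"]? True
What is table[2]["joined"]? 2018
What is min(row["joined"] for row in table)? 2015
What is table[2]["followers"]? 7972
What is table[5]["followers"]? 4859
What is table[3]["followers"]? 4122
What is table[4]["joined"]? 2016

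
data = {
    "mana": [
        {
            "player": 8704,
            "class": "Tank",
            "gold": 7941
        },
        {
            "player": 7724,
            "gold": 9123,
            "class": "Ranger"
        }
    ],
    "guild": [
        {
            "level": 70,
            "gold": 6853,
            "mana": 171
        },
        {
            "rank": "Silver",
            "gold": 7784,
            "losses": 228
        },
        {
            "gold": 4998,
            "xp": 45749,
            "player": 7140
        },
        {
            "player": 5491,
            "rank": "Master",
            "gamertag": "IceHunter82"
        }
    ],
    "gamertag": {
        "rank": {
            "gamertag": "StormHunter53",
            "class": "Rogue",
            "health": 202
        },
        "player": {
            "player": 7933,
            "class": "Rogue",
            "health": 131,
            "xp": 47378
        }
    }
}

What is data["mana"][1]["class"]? "Ranger"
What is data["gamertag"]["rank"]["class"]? "Rogue"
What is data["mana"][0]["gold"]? 7941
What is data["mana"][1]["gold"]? 9123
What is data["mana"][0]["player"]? 8704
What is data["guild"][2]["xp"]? 45749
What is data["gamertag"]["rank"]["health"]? 202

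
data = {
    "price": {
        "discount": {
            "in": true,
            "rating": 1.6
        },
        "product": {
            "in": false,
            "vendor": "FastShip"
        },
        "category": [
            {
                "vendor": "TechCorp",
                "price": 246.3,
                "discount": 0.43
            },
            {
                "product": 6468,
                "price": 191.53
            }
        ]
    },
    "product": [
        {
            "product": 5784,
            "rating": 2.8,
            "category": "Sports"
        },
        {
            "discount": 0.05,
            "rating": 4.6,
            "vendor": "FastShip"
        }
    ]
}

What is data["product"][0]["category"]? "Sports"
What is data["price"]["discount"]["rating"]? 1.6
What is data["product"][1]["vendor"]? "FastShip"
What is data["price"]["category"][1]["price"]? 191.53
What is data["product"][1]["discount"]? 0.05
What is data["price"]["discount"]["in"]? True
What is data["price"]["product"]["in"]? False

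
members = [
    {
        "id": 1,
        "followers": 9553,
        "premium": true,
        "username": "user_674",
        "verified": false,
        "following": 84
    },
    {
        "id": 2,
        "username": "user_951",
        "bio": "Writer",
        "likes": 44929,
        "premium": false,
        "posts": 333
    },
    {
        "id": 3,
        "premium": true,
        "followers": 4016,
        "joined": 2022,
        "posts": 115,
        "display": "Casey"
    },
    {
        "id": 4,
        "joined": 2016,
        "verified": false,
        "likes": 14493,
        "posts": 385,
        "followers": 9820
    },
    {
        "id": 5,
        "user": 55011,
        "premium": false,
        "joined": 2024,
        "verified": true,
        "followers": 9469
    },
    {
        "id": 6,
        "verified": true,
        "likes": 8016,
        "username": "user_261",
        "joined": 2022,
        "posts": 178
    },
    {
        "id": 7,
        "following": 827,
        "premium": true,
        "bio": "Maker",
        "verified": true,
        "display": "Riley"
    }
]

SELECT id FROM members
[1, 2, 3, 4, 5, 6, 7]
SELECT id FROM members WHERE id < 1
[]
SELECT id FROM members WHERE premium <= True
[1, 2, 3, 5, 7]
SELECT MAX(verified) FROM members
True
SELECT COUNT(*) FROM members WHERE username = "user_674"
1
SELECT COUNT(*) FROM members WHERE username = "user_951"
1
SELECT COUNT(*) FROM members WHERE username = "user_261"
1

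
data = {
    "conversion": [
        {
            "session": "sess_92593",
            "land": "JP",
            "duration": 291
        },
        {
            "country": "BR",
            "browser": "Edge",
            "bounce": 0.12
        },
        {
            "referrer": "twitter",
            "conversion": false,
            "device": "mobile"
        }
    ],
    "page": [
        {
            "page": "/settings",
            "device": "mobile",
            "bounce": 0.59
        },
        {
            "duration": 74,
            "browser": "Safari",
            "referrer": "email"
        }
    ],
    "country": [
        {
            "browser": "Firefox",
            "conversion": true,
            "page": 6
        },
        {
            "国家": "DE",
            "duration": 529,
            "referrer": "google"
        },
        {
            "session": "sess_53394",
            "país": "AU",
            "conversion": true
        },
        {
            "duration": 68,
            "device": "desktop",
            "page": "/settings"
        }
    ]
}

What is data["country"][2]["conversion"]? True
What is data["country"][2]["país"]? "AU"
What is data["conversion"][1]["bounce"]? 0.12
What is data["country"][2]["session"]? "sess_53394"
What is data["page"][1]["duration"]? 74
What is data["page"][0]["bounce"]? 0.59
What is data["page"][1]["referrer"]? "email"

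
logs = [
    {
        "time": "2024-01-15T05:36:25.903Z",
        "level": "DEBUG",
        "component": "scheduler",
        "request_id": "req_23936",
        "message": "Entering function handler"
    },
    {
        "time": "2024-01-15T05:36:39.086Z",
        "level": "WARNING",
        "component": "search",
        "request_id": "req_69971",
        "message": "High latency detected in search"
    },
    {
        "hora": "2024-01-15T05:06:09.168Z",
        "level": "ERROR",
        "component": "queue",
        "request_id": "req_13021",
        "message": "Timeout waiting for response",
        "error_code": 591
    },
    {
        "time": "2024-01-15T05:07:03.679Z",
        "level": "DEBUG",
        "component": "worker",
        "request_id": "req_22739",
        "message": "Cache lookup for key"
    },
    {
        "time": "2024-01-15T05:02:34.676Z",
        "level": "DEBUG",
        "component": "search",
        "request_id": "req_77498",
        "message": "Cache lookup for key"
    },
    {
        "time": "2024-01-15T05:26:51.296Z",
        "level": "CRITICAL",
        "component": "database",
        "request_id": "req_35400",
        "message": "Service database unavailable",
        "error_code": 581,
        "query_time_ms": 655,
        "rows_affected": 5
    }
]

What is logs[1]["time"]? "2024-01-15T05:36:39.086Z"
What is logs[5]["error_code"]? 581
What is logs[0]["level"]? "DEBUG"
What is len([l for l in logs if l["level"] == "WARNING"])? 1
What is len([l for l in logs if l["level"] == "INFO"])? 0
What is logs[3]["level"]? "DEBUG"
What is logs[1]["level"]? "WARNING"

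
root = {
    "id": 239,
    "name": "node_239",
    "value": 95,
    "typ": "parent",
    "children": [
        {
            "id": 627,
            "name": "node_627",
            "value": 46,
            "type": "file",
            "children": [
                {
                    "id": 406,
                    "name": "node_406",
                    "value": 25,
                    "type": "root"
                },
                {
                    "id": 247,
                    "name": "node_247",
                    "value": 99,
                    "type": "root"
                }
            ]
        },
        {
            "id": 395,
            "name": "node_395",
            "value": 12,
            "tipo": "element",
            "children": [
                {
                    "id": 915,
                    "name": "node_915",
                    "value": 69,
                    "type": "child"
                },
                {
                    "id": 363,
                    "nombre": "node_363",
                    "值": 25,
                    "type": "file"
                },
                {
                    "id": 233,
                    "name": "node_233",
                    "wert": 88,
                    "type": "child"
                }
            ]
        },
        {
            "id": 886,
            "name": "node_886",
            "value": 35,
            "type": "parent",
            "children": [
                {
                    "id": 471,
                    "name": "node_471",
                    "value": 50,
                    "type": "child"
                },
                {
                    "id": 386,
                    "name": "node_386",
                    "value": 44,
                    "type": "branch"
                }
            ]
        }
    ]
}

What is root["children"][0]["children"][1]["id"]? 247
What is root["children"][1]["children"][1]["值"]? 25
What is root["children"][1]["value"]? 12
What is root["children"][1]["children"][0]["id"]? 915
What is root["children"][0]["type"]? "file"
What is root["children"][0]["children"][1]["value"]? 99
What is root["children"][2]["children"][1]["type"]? "branch"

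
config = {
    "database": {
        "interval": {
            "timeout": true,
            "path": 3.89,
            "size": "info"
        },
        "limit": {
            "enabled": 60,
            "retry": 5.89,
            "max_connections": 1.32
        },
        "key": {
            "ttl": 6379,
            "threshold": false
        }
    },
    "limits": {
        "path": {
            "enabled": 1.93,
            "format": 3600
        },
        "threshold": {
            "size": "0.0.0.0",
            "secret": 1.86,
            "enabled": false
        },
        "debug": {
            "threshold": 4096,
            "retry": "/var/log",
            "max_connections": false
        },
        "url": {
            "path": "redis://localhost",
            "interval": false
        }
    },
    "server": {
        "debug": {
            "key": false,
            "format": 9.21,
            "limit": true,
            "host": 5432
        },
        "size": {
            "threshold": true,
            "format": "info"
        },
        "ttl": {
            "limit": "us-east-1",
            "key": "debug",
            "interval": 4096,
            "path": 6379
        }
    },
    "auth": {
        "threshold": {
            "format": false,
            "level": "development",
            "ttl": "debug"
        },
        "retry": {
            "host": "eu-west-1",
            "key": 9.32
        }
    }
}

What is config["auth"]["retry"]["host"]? "eu-west-1"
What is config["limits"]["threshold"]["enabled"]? False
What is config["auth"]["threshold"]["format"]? False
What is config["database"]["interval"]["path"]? 3.89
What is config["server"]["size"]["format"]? "info"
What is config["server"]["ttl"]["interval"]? 4096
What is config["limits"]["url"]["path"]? "redis://localhost"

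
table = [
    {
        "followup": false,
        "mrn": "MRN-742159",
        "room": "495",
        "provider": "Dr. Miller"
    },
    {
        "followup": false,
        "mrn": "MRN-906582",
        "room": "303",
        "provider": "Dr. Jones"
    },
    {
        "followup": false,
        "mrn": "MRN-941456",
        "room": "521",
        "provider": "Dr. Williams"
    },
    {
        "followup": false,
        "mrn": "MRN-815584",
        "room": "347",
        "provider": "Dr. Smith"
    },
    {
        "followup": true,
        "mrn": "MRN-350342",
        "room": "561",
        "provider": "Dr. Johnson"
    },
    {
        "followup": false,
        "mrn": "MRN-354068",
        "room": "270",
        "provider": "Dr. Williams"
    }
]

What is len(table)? 6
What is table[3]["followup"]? False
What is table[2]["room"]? "521"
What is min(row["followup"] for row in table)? False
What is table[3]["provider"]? "Dr. Smith"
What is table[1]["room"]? "303"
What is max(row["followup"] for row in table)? True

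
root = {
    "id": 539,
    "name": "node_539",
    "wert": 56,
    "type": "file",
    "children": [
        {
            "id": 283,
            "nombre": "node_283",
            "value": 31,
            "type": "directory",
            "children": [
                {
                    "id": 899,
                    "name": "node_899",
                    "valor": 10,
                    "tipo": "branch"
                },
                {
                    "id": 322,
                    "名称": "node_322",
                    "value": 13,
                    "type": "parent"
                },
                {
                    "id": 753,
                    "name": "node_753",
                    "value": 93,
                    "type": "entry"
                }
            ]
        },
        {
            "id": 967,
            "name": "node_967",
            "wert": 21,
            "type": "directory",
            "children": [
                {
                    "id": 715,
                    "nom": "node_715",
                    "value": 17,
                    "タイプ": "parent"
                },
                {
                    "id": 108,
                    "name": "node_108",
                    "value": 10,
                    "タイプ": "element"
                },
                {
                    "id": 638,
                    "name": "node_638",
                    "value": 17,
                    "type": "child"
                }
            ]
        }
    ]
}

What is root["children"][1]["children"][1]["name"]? "node_108"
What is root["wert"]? 56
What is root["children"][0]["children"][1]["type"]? "parent"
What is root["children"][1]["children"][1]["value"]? 10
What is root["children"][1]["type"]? "directory"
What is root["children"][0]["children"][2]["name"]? "node_753"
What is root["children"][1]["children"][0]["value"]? 17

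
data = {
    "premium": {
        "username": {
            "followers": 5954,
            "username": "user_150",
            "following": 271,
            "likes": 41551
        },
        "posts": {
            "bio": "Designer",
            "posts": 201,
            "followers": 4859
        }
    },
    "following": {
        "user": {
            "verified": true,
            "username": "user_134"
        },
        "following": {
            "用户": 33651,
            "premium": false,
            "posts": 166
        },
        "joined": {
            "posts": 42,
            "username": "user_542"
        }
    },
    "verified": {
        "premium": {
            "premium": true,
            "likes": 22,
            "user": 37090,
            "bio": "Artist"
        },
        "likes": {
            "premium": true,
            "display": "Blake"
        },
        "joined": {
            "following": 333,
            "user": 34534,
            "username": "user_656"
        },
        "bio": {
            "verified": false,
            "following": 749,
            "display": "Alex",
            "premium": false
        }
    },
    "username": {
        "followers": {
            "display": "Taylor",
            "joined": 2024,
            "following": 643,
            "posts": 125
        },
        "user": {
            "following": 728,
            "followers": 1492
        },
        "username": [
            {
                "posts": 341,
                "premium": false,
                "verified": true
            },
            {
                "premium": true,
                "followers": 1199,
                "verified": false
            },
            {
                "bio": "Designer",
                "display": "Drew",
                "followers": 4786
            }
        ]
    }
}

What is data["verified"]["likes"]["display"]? "Blake"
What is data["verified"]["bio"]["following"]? 749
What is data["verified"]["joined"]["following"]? 333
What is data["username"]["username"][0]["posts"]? 341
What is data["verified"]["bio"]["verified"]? False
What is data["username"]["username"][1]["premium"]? True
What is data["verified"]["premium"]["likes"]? 22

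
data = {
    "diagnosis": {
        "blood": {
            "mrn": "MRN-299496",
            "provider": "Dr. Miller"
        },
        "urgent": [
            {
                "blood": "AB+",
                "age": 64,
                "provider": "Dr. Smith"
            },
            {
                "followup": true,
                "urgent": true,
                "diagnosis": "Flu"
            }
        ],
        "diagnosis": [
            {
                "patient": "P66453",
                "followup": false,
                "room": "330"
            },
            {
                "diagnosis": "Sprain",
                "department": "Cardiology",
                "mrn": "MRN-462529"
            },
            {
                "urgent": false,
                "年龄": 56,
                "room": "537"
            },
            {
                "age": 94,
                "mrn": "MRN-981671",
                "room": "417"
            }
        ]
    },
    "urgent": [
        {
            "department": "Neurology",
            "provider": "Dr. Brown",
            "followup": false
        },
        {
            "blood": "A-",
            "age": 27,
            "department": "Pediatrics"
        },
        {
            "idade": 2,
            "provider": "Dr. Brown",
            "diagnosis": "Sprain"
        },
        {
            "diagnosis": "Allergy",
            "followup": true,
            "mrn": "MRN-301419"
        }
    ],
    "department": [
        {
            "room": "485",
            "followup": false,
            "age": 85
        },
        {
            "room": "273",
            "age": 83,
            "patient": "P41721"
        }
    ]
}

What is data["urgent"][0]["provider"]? "Dr. Brown"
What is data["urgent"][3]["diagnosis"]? "Allergy"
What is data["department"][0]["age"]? 85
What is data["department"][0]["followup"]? False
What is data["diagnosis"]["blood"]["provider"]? "Dr. Miller"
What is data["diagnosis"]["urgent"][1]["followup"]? True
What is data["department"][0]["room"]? "485"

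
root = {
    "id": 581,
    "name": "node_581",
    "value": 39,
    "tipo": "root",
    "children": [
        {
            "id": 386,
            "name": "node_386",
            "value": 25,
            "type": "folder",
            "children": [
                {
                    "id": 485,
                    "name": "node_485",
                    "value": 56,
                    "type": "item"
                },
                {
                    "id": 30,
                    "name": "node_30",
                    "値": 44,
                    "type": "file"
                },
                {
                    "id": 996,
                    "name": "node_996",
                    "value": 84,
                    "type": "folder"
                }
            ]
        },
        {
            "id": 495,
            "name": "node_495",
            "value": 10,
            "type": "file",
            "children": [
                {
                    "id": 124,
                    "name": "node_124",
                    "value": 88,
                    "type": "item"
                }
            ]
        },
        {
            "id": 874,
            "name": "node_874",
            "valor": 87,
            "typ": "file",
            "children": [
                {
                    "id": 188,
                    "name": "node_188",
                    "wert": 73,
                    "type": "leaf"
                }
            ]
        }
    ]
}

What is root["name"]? "node_581"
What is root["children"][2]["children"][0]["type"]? "leaf"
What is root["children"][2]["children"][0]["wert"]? 73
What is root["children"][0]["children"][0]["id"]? 485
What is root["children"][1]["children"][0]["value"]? 88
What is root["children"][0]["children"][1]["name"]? "node_30"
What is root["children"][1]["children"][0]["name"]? "node_124"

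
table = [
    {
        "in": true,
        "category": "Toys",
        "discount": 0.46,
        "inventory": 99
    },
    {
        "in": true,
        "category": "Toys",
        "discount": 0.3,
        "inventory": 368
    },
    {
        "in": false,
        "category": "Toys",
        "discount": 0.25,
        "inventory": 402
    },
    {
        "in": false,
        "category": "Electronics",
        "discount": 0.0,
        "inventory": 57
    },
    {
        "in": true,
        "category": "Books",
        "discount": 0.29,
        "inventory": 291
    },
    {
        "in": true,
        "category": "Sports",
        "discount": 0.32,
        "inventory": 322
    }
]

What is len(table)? 6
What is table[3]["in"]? False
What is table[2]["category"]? "Toys"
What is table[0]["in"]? True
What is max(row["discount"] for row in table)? 0.46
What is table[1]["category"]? "Toys"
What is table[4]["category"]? "Books"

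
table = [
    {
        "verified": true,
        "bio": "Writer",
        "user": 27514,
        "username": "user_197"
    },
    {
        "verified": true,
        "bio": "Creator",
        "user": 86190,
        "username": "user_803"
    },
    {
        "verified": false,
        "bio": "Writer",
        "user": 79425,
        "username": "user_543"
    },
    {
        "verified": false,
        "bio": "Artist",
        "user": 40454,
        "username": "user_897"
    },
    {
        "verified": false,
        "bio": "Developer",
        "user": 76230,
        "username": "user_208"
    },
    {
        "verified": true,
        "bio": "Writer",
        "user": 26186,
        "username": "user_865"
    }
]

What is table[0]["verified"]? True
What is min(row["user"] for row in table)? 26186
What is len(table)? 6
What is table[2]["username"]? "user_543"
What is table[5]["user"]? 26186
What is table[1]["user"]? 86190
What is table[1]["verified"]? True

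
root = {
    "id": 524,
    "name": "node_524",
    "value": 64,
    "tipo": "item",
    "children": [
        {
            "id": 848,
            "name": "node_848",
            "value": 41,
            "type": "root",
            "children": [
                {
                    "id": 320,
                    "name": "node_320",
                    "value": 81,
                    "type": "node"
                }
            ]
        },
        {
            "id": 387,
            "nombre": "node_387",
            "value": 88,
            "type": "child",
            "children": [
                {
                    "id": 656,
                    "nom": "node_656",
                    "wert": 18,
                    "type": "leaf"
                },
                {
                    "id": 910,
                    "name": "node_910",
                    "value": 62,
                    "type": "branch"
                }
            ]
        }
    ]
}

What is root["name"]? "node_524"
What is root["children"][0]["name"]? "node_848"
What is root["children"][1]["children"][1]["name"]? "node_910"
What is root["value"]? 64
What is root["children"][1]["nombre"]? "node_387"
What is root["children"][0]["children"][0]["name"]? "node_320"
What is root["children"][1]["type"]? "child"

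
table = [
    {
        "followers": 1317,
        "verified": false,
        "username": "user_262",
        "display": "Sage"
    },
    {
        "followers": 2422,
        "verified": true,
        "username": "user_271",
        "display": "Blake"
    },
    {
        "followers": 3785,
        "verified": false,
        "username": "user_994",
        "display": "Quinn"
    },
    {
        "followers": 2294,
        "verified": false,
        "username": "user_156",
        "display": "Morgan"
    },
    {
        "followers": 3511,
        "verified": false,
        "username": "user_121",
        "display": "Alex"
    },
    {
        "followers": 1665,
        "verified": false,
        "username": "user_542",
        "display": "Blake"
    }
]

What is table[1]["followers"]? 2422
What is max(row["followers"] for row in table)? 3785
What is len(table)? 6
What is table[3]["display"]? "Morgan"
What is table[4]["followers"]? 3511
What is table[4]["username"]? "user_121"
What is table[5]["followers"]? 1665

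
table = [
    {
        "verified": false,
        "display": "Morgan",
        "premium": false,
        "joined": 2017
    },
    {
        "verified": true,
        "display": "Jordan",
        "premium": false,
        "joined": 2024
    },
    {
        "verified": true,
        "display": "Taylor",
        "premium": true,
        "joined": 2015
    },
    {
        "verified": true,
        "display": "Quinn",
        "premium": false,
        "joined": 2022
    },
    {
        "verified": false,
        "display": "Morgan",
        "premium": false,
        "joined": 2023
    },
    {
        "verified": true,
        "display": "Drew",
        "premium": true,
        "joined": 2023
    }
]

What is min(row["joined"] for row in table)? 2015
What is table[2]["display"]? "Taylor"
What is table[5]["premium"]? True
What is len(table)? 6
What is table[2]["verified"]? True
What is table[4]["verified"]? False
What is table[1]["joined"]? 2024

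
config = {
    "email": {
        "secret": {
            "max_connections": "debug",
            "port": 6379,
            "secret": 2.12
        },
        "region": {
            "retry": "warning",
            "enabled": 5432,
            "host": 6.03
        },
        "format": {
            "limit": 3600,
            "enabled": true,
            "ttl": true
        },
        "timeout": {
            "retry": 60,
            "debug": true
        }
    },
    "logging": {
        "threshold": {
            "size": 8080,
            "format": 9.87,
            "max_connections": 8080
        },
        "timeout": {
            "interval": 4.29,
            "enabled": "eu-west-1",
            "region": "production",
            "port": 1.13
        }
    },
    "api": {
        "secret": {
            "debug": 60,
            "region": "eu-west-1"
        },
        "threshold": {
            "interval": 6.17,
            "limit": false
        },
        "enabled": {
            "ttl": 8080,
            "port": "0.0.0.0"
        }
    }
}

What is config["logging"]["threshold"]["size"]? 8080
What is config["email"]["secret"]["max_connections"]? "debug"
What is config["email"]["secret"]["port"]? 6379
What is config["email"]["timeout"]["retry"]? 60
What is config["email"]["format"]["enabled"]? True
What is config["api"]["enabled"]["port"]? "0.0.0.0"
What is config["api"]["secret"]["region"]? "eu-west-1"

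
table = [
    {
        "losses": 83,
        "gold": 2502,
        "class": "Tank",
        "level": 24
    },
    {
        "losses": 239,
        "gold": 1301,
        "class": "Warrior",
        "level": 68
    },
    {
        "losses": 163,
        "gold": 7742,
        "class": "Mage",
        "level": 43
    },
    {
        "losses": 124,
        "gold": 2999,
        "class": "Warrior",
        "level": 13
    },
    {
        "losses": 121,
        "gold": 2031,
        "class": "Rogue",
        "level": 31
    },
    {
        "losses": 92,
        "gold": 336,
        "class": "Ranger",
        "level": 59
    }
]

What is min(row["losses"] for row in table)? 83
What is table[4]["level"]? 31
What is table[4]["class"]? "Rogue"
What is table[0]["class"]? "Tank"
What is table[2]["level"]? 43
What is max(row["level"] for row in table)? 68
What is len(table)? 6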